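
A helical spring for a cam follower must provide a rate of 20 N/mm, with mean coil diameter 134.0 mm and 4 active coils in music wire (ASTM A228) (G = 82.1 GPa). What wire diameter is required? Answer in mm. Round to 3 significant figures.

11.7 mm

d = (8D³N_a·k / G)^(1/4) = (8·134.0³·4·20 / (82.1×10³))^0.25
  = (18756)^0.25 = 11.7027 mm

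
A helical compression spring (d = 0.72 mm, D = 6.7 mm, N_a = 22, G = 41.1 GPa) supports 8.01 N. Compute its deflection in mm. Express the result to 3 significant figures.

k = Gd⁴/(8D³N_a) = (41.1×10³)(0.72⁴)/(8·6.7³·22) = 0.20866 N/mm
δ = F/k = 8.01 / 0.20866 = 38.388 mm

38.4 mm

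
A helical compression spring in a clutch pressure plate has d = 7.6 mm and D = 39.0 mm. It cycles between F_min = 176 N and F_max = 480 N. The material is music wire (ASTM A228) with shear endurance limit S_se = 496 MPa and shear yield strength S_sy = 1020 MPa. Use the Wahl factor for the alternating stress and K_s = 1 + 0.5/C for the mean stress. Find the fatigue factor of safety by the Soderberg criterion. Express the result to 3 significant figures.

C = D/d = 39.0/7.6 = 5.1316; K_W = (4C−1)/(4C−4)+0.615/C = 1.3014; K_s = 1+0.5/C = 1.0974
F_a = (F_max−F_min)/2 = 152 N; F_m = (F_max+F_min)/2 = 328 N
τ_a = K_W·8F_aD/(πd³) = 1.3014 × 34.388 = 44.752 MPa
τ_m = K_s·8F_mD/(πd³) = 1.0974 × 74.206 = 81.436 MPa
Soderberg: 1/n_f = τ_a/S_se + τ_m/S_sy = 44.752/496 + 81.436/1020 = 0.09023 + 0.07984 = 0.17006
n_f = 1/0.17006 = 5.88

5.88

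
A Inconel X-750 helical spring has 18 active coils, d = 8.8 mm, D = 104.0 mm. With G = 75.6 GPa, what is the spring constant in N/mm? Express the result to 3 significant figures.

k = Gd⁴/(8D³N_a) = (75.6×10³ × 8.8⁴) / (8 × 104.0³ × 18)
  = 4.5337e+08 / 1.6198e+08 = 2.7989 N/mm

2.80 N/mm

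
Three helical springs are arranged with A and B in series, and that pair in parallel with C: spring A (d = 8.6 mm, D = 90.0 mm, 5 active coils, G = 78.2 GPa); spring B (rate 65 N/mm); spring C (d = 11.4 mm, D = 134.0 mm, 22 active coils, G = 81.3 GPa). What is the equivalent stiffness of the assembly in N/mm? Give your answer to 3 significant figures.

k_A = Gd⁴/(8D³N_a) = (78.2×10³)(8.6⁴)/(8·90.0³·5) = 14.669 N/mm
k_C = Gd⁴/(8D³N_a) = (81.3×10³)(11.4⁴)/(8·134.0³·22) = 3.2425 N/mm
Springs A,B series: k_AB = 1/(1/14.669+1/65) = 11.968 N/mm; parallel with C: k_eq = 11.968+3.2425 = 15.211 N/mm

15.2 N/mm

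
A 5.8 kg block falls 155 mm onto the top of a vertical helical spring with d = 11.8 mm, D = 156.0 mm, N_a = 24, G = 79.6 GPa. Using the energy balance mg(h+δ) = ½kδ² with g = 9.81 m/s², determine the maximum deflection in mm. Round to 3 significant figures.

k = Gd⁴/(8D³N_a) = (79.6×10³)(11.8⁴)/(8·156.0³·24) = 2.1172 N/mm
W = mg = 5.8 × 9.81 = 56.898 N
½kδ² − Wδ − Wh = 0 → δ = (W + √(W² + 2kWh))/k
δ = (56.898 + √(3237.4 + 37344.3))/2.1172 = (56.898 + 201.45)/2.1172 = 122.02 mm

122 mm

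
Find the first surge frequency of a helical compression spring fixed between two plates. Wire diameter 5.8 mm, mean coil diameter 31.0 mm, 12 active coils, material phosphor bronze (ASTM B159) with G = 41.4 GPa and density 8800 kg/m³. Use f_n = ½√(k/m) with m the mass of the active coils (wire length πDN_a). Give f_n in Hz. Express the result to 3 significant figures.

123 Hz

k = Gd⁴/(8D³N_a) = (41.4×10³)(5.8⁴)/(8·31.0³·12) = 16.382 N/mm = 16382 N/m
Wire length L = πDN_a = π·31.0·12 = 1168.7 mm
m = ρ·(πd²/4)·L = 8800 × 26.421×10⁻⁶ m² × 1.1687 m = 0.27172 kg
f_n = ½√(k/m) = 0.5·√(16382/0.27172) = 0.5·√(60289) = 122.77 Hz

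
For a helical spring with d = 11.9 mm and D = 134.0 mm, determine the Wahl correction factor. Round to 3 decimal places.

1.128

C = D/d = 134.0/11.9 = 11.2605
K_W = (4C−1)/(4C−4) + 0.615/C = 44.042/41.042 + 0.0546 = 1.1277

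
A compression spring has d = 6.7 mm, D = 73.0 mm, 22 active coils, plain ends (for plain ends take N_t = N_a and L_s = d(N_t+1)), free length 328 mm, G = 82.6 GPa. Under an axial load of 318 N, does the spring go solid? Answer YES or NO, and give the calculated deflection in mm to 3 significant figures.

k = Gd⁴/(8D³N_a) = (82.6×10³)(6.7⁴)/(8·73.0³·22) = 2.4311 N/mm
N_t = 22; L_s = 6.7·23 = 154.1 mm; δ_solid = L₀ − L_s = 328 − 154.1 = 173.9 mm
δ = F/k = 318/2.4311 = 130.81 mm
δ < δ_solid → spring does not go solid

NO, δ = 131 mm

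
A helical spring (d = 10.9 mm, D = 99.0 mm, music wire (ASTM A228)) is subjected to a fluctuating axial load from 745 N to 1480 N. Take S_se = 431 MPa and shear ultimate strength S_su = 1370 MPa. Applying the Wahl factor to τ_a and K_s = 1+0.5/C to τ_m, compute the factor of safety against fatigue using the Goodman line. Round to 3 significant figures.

C = D/d = 99.0/10.9 = 9.0826; K_W = (4C−1)/(4C−4)+0.615/C = 1.1605; K_s = 1+0.5/C = 1.0551
F_a = (F_max−F_min)/2 = 367.5 N; F_m = (F_max+F_min)/2 = 1112.5 N
τ_a = K_W·8F_aD/(πd³) = 1.1605 × 71.541 = 83.023 MPa
τ_m = K_s·8F_mD/(πd³) = 1.0551 × 216.57 = 228.49 MPa
Goodman: 1/n_f = τ_a/S_se + τ_m/S_su = 83.023/431 + 228.49/1370 = 0.19263 + 0.16678 = 0.35941
n_f = 1/0.35941 = 2.782

2.78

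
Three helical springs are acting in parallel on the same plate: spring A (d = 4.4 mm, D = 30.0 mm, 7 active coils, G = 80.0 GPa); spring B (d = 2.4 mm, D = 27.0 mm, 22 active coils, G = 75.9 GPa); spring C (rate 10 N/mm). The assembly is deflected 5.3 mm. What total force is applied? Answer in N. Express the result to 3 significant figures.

162 N

k_A = Gd⁴/(8D³N_a) = (80.0×10³)(4.4⁴)/(8·30.0³·7) = 19.831 N/mm
k_B = Gd⁴/(8D³N_a) = (75.9×10³)(2.4⁴)/(8·27.0³·22) = 0.72691 N/mm
Parallel: k_eq = 19.831 + 0.72691 + 10 = 30.558 N/mm
F = k_eq·δ = 30.558·5.3 = 161.96 N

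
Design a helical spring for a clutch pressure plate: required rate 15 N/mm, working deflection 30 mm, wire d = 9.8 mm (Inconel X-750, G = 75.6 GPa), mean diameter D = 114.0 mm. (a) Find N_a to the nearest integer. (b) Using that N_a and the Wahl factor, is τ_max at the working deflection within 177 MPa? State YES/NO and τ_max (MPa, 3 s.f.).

(a) 4 coils; (b) YES, τ_max = 153 MPa

N_a = Gd⁴/(8D³k) = (75.6×10³)(9.8⁴)/(8·114.0³·15) = 3.922 → N_a = 4
Actual rate k = Gd⁴/(8D³·4) = 14.708 N/mm
Working load F = kδ = 14.708·30 = 441.25 N
C = 114.0/9.8 = 11.6327; K_W = (4C−1)/(4C−4)+0.615/C = 1.1234
τ_max = K_W·8FD/(πd³) = 1.1234·136.1 = 152.89 MPa
τ_max ≤ 177 MPa → acceptable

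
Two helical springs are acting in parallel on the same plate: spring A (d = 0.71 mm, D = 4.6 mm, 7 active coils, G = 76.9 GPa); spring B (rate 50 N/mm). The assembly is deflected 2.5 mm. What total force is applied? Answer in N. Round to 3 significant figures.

k_A = Gd⁴/(8D³N_a) = (76.9×10³)(0.71⁴)/(8·4.6³·7) = 3.5851 N/mm
Parallel: k_eq = 3.5851 + 50 = 53.585 N/mm
F = k_eq·δ = 53.585·2.5 = 133.96 N

134 N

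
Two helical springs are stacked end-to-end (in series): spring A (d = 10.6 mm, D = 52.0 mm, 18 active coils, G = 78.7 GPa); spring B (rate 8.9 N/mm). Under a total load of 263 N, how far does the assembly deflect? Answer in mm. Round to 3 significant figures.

34.9 mm

k_A = Gd⁴/(8D³N_a) = (78.7×10³)(10.6⁴)/(8·52.0³·18) = 49.071 N/mm
Series: 1/k_eq = 1/49.071 + 1/8.9 = 0.13274; k_eq = 7.5336 N/mm
δ = F/k_eq = 263/7.5336 = 34.91 mm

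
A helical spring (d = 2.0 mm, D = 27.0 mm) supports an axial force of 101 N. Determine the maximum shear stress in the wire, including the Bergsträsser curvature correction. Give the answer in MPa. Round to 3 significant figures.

Spring index C = D/d = 27.0/2.0 = 13.5000
K_B = (4C+2)/(4C−3) = 56.000/51.000 = 1.0980
τ₀ = 8FD/(πd³) = 8·101·27.0/(π·2.0³) = 21816/25.133 = 868.03 MPa
τ_max = K·τ₀ = 1.0980 × 868.03 = 953.13 MPa

953 MPa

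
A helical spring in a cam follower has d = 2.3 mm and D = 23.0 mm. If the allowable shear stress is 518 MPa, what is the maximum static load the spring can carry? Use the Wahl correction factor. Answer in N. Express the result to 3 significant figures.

C = D/d = 23.0/2.3 = 10.0000
K_W = (4C−1)/(4C−4) + 0.615/C = 39.000/36.000 + 0.0615 = 1.1448
τ_max = K·8FD/(πd³) → F_max = τ_allow·πd³/(8DK)
F_max = 518·π·2.3³/(8·23.0·1.1448) = 19800/210.65 = 93.995 N

94.0 N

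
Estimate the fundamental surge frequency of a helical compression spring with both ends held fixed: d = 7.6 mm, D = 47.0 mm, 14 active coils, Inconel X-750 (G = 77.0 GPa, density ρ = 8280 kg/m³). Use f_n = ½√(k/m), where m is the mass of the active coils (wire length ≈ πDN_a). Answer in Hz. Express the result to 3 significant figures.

84.3 Hz

k = Gd⁴/(8D³N_a) = (77.0×10³)(7.6⁴)/(8·47.0³·14) = 22.092 N/mm = 22092 N/m
Wire length L = πDN_a = π·47.0·14 = 2067.2 mm
m = ρ·(πd²/4)·L = 8280 × 45.365×10⁻⁶ m² × 2.0672 m = 0.77647 kg
f_n = ½√(k/m) = 0.5·√(22092/0.77647) = 0.5·√(28452) = 84.338 Hz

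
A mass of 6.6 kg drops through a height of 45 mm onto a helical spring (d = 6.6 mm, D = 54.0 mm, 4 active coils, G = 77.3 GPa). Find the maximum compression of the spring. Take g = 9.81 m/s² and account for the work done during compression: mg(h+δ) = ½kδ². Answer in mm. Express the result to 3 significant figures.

16.5 mm

k = Gd⁴/(8D³N_a) = (77.3×10³)(6.6⁴)/(8·54.0³·4) = 29.109 N/mm
W = mg = 6.6 × 9.81 = 64.746 N
½kδ² − Wδ − Wh = 0 → δ = (W + √(W² + 2kWh))/k
δ = (64.746 + √(4192 + 169621))/29.109 = (64.746 + 416.91)/29.109 = 16.547 mm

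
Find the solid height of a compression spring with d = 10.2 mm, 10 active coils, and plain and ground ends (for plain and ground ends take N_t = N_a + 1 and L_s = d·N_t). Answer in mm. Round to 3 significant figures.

112 mm

plain and ground ends: N_t = N_a + 1 = 10 + 1 = 11
L_s = d·N_t = 10.2 × 11 = 112.2 mm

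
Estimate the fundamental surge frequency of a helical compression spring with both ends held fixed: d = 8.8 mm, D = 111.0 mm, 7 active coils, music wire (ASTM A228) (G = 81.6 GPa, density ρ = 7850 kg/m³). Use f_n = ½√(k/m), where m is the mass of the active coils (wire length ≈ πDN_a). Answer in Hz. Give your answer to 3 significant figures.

k = Gd⁴/(8D³N_a) = (81.6×10³)(8.8⁴)/(8·111.0³·7) = 6.3895 N/mm = 6389.5 N/m
Wire length L = πDN_a = π·111.0·7 = 2441 mm
m = ρ·(πd²/4)·L = 7850 × 60.821×10⁻⁶ m² × 2.441 m = 1.1655 kg
f_n = ½√(k/m) = 0.5·√(6389.5/1.1655) = 0.5·√(5482.4) = 37.022 Hz

37.0 Hz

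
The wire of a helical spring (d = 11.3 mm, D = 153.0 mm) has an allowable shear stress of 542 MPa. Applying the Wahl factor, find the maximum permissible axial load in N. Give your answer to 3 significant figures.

1820 N

C = D/d = 153.0/11.3 = 13.5398
K_W = (4C−1)/(4C−4) + 0.615/C = 53.159/50.159 + 0.0454 = 1.1052
τ_max = K·8FD/(πd³) → F_max = τ_allow·πd³/(8DK)
F_max = 542·π·11.3³/(8·153.0·1.1052) = 2.4569e+06/1352.8 = 1816.1 N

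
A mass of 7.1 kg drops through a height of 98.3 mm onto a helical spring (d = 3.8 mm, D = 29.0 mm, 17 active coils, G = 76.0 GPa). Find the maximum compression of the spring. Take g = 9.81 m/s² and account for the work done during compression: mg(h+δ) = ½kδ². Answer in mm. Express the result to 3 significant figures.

k = Gd⁴/(8D³N_a) = (76.0×10³)(3.8⁴)/(8·29.0³·17) = 4.7777 N/mm
W = mg = 7.1 × 9.81 = 69.651 N
½kδ² − Wδ − Wh = 0 → δ = (W + √(W² + 2kWh))/k
δ = (69.651 + √(4851.3 + 65422.3))/4.7777 = (69.651 + 265.09)/4.7777 = 70.064 mm

70.1 mm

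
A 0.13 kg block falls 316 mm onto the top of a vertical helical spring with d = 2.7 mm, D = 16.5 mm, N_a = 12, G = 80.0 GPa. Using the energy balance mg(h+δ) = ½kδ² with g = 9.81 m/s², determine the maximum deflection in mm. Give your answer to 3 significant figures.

k = Gd⁴/(8D³N_a) = (80.0×10³)(2.7⁴)/(8·16.5³·12) = 9.8588 N/mm
W = mg = 0.13 × 9.81 = 1.2753 N
½kδ² − Wδ − Wh = 0 → δ = (W + √(W² + 2kWh))/k
δ = (1.2753 + √(1.6264 + 7946.05))/9.8588 = (1.2753 + 89.15)/9.8588 = 9.1721 mm

9.17 mm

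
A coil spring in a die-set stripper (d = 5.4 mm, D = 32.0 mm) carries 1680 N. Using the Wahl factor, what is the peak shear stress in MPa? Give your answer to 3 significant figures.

1090 MPa

Spring index C = D/d = 32.0/5.4 = 5.9259
K_W = (4C−1)/(4C−4) + 0.615/C = 22.704/19.704 + 0.1038 = 1.2560
τ₀ = 8FD/(πd³) = 8·1680·32.0/(π·5.4³) = 430080/494.69 = 869.4 MPa
τ_max = K·τ₀ = 1.2560 × 869.4 = 1092 MPa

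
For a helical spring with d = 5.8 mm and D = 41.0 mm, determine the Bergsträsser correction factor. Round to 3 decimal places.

C = D/d = 41.0/5.8 = 7.0690
K_B = (4C+2)/(4C−3) = 30.276/25.276 = 1.1978

1.198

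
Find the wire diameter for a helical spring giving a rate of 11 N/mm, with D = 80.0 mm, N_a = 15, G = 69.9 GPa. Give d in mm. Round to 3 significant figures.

d = (8D³N_a·k / G)^(1/4) = (8·80.0³·15·11 / (69.9×10³))^0.25
  = (9668.7)^0.25 = 9.9161 mm

9.92 mm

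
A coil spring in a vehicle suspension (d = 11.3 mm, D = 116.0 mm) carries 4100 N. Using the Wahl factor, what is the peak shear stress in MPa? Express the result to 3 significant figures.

958 MPa

Spring index C = D/d = 116.0/11.3 = 10.2655
K_W = (4C−1)/(4C−4) + 0.615/C = 40.062/37.062 + 0.0599 = 1.1409
τ₀ = 8FD/(πd³) = 8·4100·116.0/(π·11.3³) = 3.8048e+06/4533 = 839.36 MPa
τ_max = K·τ₀ = 1.1409 × 839.36 = 957.58 MPa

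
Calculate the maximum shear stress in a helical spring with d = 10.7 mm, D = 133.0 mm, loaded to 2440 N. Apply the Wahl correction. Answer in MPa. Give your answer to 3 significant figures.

Spring index C = D/d = 133.0/10.7 = 12.4299
K_W = (4C−1)/(4C−4) + 0.615/C = 48.720/45.720 + 0.0495 = 1.1151
τ₀ = 8FD/(πd³) = 8·2440·133.0/(π·10.7³) = 2.59616e+06/3848.6 = 674.58 MPa
τ_max = K·τ₀ = 1.1151 × 674.58 = 752.22 MPa

752 MPa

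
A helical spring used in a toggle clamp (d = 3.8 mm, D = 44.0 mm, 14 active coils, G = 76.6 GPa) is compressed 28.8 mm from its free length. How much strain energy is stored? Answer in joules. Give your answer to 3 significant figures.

0.694 J

k = Gd⁴/(8D³N_a) = (76.6×10³)(3.8⁴)/(8·44.0³·14) = 1.6741 N/mm
U = ½kδ² = 0.5 × 1.6741 × 28.8² = 694.29 N·mm = 0.69429 J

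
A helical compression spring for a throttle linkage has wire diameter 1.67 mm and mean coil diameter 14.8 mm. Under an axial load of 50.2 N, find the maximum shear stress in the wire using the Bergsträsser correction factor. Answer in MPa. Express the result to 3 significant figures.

Spring index C = D/d = 14.8/1.67 = 8.8623
K_B = (4C+2)/(4C−3) = 37.449/32.449 = 1.1541
τ₀ = 8FD/(πd³) = 8·50.2·14.8/(π·1.67³) = 5943.68/14.632 = 406.22 MPa
τ_max = K·τ₀ = 1.1541 × 406.22 = 468.81 MPa

469 MPa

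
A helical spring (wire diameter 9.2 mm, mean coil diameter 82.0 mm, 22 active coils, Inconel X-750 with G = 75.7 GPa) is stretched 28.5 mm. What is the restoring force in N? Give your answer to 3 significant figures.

k = Gd⁴/(8D³N_a) = (75.7×10³)(9.2⁴)/(8·82.0³·22) = 5.5885 N/mm
F = k·δ = 5.5885 × 28.5 = 159.27 N

159 N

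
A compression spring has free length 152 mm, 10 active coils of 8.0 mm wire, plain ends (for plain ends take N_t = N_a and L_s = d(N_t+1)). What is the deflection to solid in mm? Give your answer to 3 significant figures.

N_t = 10; L_s = 8.0·11 = 88 mm
δ_solid = L₀ − L_s = 152 − 88 = 64 mm

64.0 mm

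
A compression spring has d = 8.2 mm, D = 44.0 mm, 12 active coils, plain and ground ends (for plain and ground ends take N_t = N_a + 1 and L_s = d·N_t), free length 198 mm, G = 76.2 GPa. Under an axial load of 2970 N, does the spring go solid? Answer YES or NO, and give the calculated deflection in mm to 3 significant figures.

NO, δ = 70.5 mm

k = Gd⁴/(8D³N_a) = (76.2×10³)(8.2⁴)/(8·44.0³·12) = 42.129 N/mm
N_t = 13; L_s = 8.2·13 = 106.6 mm; δ_solid = L₀ − L_s = 198 − 106.6 = 91.4 mm
δ = F/k = 2970/42.129 = 70.498 mm
δ < δ_solid → spring does not go solid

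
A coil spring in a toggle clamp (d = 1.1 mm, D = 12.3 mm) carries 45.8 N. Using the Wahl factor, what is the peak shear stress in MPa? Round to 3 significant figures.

Spring index C = D/d = 12.3/1.1 = 11.1818
K_W = (4C−1)/(4C−4) + 0.615/C = 43.727/40.727 + 0.0550 = 1.1287
τ₀ = 8FD/(πd³) = 8·45.8·12.3/(π·1.1³) = 4506.72/4.1815 = 1077.8 MPa
τ_max = K·τ₀ = 1.1287 × 1077.8 = 1216.5 MPa

1220 MPa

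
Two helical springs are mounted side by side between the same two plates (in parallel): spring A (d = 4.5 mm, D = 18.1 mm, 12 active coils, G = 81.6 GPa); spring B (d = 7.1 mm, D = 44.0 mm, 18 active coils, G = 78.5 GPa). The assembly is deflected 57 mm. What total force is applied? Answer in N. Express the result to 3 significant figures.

4280 N

k_A = Gd⁴/(8D³N_a) = (81.6×10³)(4.5⁴)/(8·18.1³·12) = 58.78 N/mm
k_B = Gd⁴/(8D³N_a) = (78.5×10³)(7.1⁴)/(8·44.0³·18) = 16.262 N/mm
Parallel: k_eq = 58.78 + 16.262 = 75.043 N/mm
F = k_eq·δ = 75.043·57 = 4277.4 N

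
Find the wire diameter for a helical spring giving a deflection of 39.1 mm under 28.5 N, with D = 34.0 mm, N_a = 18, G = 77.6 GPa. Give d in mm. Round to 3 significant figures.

2.70 mm

Required rate k = F/δ = 28.5/39.1 = 0.7289 N/mm
d = (8D³N_a·k / G)^(1/4) = (8·34.0³·18·0.7289 / (77.6×10³))^0.25
  = (53.163)^0.25 = 2.7002 mm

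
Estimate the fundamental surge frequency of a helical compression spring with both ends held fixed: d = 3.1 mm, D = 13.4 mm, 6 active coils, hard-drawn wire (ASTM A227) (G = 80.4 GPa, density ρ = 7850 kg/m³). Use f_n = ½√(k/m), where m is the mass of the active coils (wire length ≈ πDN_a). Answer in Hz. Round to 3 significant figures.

1040 Hz

k = Gd⁴/(8D³N_a) = (80.4×10³)(3.1⁴)/(8·13.4³·6) = 64.291 N/mm = 64291 N/m
Wire length L = πDN_a = π·13.4·6 = 252.58 mm
m = ρ·(πd²/4)·L = 7850 × 7.5477×10⁻⁶ m² × 0.25258 m = 0.014965 kg
f_n = ½√(k/m) = 0.5·√(64291/0.014965) = 0.5·√(4.2959e+06) = 1036.3 Hz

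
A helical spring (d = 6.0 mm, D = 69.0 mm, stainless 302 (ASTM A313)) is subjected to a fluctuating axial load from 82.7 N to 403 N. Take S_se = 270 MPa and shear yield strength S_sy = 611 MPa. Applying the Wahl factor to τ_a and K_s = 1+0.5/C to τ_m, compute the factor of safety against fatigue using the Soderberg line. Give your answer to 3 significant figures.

C = D/d = 69.0/6.0 = 11.5000; K_W = (4C−1)/(4C−4)+0.615/C = 1.1249; K_s = 1+0.5/C = 1.0435
F_a = (F_max−F_min)/2 = 160.15 N; F_m = (F_max+F_min)/2 = 242.85 N
τ_a = K_W·8F_aD/(πd³) = 1.1249 × 130.28 = 146.55 MPa
τ_m = K_s·8F_mD/(πd³) = 1.0435 × 197.55 = 206.14 MPa
Soderberg: 1/n_f = τ_a/S_se + τ_m/S_sy = 146.55/270 + 206.14/611 = 0.54277 + 0.33738 = 0.88015
n_f = 1/0.88015 = 1.136

1.14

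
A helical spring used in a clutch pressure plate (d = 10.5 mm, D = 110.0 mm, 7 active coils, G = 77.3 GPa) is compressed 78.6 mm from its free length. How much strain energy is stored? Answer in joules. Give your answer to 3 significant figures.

38.9 J

k = Gd⁴/(8D³N_a) = (77.3×10³)(10.5⁴)/(8·110.0³·7) = 12.606 N/mm
U = ½kδ² = 0.5 × 12.606 × 78.6² = 38939 N·mm = 38.939 J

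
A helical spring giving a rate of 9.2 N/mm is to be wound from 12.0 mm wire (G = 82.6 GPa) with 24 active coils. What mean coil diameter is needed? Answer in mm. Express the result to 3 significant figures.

99.0 mm

D = (Gd⁴/(8N_a·k))^(1/3) = (82.6×10³·12.0⁴/(8·24·9.2))^(1/3)
  = (969652)^(1/3) = 98.9780 mm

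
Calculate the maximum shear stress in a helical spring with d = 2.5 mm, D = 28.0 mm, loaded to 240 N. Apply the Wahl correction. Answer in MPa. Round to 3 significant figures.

Spring index C = D/d = 28.0/2.5 = 11.2000
K_W = (4C−1)/(4C−4) + 0.615/C = 43.800/40.800 + 0.0549 = 1.1284
τ₀ = 8FD/(πd³) = 8·240·28.0/(π·2.5³) = 53760/49.087 = 1095.2 MPa
τ_max = K·τ₀ = 1.1284 × 1095.2 = 1235.9 MPa

1240 MPa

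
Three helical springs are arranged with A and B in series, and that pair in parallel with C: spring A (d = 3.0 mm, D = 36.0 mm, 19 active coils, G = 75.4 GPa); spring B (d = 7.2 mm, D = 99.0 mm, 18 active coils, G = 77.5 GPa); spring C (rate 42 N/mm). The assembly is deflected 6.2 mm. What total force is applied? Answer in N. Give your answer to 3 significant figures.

k_A = Gd⁴/(8D³N_a) = (75.4×10³)(3.0⁴)/(8·36.0³·19) = 0.8612 N/mm
k_B = Gd⁴/(8D³N_a) = (77.5×10³)(7.2⁴)/(8·99.0³·18) = 1.4906 N/mm
Springs A,B series: k_AB = 1/(1/0.8612+1/1.4906) = 0.54584 N/mm; parallel with C: k_eq = 0.54584+42 = 42.546 N/mm
F = k_eq·δ = 42.546·6.2 = 263.78 N

264 N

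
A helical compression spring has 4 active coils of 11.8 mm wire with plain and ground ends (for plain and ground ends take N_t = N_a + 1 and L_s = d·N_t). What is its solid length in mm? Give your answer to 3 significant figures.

plain and ground ends: N_t = N_a + 1 = 4 + 1 = 5
L_s = d·N_t = 11.8 × 5 = 59 mm

59.0 mm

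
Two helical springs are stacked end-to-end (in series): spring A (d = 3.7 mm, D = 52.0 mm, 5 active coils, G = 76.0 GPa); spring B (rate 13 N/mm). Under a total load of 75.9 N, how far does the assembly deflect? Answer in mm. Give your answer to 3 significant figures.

k_A = Gd⁴/(8D³N_a) = (76.0×10³)(3.7⁴)/(8·52.0³·5) = 2.5325 N/mm
Series: 1/k_eq = 1/2.5325 + 1/13 = 0.47179; k_eq = 2.1196 N/mm
δ = F/k_eq = 75.9/2.1196 = 35.809 mm

35.8 mm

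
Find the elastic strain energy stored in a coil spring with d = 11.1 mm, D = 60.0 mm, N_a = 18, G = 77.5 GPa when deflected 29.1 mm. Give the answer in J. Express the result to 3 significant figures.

k = Gd⁴/(8D³N_a) = (77.5×10³)(11.1⁴)/(8·60.0³·18) = 37.825 N/mm
U = ½kδ² = 0.5 × 37.825 × 29.1² = 16015 N·mm = 16.015 J

16.0 J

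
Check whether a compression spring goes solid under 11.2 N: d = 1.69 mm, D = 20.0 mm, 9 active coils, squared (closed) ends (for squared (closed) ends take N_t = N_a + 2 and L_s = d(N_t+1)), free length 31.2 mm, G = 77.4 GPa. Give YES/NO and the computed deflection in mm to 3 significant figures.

k = Gd⁴/(8D³N_a) = (77.4×10³)(1.69⁴)/(8·20.0³·9) = 1.0961 N/mm
N_t = 11; L_s = 1.69·12 = 20.28 mm; δ_solid = L₀ − L_s = 31.2 − 20.28 = 10.92 mm
δ = F/k = 11.2/1.0961 = 10.218 mm
δ < δ_solid → spring does not go solid

NO, δ = 10.2 mm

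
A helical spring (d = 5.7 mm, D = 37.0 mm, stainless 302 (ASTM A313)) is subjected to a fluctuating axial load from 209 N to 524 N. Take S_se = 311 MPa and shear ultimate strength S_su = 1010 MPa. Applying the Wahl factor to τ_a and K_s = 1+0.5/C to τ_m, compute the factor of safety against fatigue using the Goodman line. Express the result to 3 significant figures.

1.94

C = D/d = 37.0/5.7 = 6.4912; K_W = (4C−1)/(4C−4)+0.615/C = 1.2313; K_s = 1+0.5/C = 1.0770
F_a = (F_max−F_min)/2 = 157.5 N; F_m = (F_max+F_min)/2 = 366.5 N
τ_a = K_W·8F_aD/(πd³) = 1.2313 × 80.13 = 98.667 MPa
τ_m = K_s·8F_mD/(πd³) = 1.0770 × 186.46 = 200.83 MPa
Goodman: 1/n_f = τ_a/S_se + τ_m/S_su = 98.667/311 + 200.83/1010 = 0.31726 + 0.19884 = 0.51609
n_f = 1/0.51609 = 1.938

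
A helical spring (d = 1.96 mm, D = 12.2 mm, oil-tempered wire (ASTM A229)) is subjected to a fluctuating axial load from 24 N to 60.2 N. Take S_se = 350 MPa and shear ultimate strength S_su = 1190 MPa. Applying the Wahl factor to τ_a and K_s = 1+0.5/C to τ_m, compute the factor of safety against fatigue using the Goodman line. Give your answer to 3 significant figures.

C = D/d = 12.2/1.96 = 6.2245; K_W = (4C−1)/(4C−4)+0.615/C = 1.2424; K_s = 1+0.5/C = 1.0803
F_a = (F_max−F_min)/2 = 18.1 N; F_m = (F_max+F_min)/2 = 42.1 N
τ_a = K_W·8F_aD/(πd³) = 1.2424 × 74.681 = 92.781 MPa
τ_m = K_s·8F_mD/(πd³) = 1.0803 × 173.71 = 187.66 MPa
Goodman: 1/n_f = τ_a/S_se + τ_m/S_su = 92.781/350 + 187.66/1190 = 0.26509 + 0.15770 = 0.42278
n_f = 1/0.42278 = 2.365

2.37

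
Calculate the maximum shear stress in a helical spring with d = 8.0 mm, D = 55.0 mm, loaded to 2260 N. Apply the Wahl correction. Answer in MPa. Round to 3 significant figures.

Spring index C = D/d = 55.0/8.0 = 6.8750
K_W = (4C−1)/(4C−4) + 0.615/C = 26.500/23.500 + 0.0895 = 1.2171
τ₀ = 8FD/(πd³) = 8·2260·55.0/(π·8.0³) = 994400/1608.5 = 618.22 MPa
τ_max = K·τ₀ = 1.2171 × 618.22 = 752.44 MPa

752 MPa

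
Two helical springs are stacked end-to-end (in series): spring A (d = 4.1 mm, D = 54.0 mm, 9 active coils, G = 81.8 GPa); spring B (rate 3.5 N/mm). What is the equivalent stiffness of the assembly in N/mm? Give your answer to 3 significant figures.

1.29 N/mm

k_A = Gd⁴/(8D³N_a) = (81.8×10³)(4.1⁴)/(8·54.0³·9) = 2.0388 N/mm
Series: 1/k_eq = 1/2.0388 + 1/3.5 = 0.7762; k_eq = 1.2883 N/mm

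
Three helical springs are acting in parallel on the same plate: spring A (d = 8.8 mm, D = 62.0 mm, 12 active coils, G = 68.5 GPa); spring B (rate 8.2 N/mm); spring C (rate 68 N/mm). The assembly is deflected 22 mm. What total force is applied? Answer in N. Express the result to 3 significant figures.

2070 N

k_A = Gd⁴/(8D³N_a) = (68.5×10³)(8.8⁴)/(8·62.0³·12) = 17.955 N/mm
Parallel: k_eq = 17.955 + 8.2 + 68 = 94.155 N/mm
F = k_eq·δ = 94.155·22 = 2071.4 N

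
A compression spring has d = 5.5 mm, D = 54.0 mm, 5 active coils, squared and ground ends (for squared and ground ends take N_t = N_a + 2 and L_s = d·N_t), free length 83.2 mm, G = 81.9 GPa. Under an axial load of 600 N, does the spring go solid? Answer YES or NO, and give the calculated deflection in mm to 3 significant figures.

YES, δ = 50.4 mm

k = Gd⁴/(8D³N_a) = (81.9×10³)(5.5⁴)/(8·54.0³·5) = 11.899 N/mm
N_t = 7; L_s = 5.5·7 = 38.5 mm; δ_solid = L₀ − L_s = 83.2 − 38.5 = 44.7 mm
δ = F/k = 600/11.899 = 50.426 mm
δ ≥ δ_solid → spring goes solid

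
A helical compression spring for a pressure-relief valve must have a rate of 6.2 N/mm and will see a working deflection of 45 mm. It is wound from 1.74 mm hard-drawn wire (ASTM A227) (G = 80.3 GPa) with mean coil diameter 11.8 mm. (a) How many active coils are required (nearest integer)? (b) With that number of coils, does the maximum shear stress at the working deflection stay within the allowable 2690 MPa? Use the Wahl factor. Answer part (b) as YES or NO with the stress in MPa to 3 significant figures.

(a) 9 coils; (b) YES, τ_max = 1950 MPa

N_a = Gd⁴/(8D³k) = (80.3×10³)(1.74⁴)/(8·11.8³·6.2) = 9.032 → N_a = 9
Actual rate k = Gd⁴/(8D³·9) = 6.2221 N/mm
Working load F = kδ = 6.2221·45 = 279.99 N
C = 11.8/1.74 = 6.7816; K_W = (4C−1)/(4C−4)+0.615/C = 1.2204
τ_max = K_W·8FD/(πd³) = 1.2204·1597.1 = 1949.1 MPa
τ_max ≤ 2690 MPa → acceptable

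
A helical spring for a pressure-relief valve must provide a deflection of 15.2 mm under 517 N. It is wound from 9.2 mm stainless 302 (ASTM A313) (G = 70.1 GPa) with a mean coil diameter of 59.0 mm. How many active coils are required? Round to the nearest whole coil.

9

Required rate k = F/δ = 517/15.2 = 34.013 N/mm
N_a = Gd⁴/(8D³k) = (70.1×10³ × 9.2⁴)/(8 × 59.0³ × 34.013)
    = 5.02191e+08 / 5.58847e+07 = 8.986 → 9 coils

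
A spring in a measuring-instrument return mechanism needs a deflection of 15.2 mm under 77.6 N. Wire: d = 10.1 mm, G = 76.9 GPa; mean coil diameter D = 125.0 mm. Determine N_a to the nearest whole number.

10

Required rate k = F/δ = 77.6/15.2 = 5.1053 N/mm
N_a = Gd⁴/(8D³k) = (76.9×10³ × 10.1⁴)/(8 × 125.0³ × 5.1053)
    = 8.00224e+08 / 7.97697e+07 = 10.03 → 10 coils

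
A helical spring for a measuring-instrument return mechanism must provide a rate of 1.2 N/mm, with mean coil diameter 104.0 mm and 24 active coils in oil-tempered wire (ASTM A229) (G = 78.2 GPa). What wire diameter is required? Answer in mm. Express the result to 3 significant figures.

7.59 mm

d = (8D³N_a·k / G)^(1/4) = (8·104.0³·24·1.2 / (78.2×10³))^0.25
  = (3314.2)^0.25 = 7.5874 mm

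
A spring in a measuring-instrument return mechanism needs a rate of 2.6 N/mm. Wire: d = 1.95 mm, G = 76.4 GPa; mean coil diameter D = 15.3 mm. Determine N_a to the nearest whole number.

N_a = Gd⁴/(8D³k) = (76.4×10³ × 1.95⁴)/(8 × 15.3³ × 2.6)
    = 1.10467e+06 / 74496.8 = 14.83 → 15 coils

15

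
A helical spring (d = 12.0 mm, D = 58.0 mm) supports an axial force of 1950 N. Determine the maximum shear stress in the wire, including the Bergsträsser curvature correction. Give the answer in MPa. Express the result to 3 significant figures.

Spring index C = D/d = 58.0/12.0 = 4.8333
K_B = (4C+2)/(4C−3) = 21.333/16.333 = 1.3061
τ₀ = 8FD/(πd³) = 8·1950·58.0/(π·12.0³) = 904800/5428.7 = 166.67 MPa
τ_max = K·τ₀ = 1.3061 × 166.67 = 217.69 MPa

218 MPa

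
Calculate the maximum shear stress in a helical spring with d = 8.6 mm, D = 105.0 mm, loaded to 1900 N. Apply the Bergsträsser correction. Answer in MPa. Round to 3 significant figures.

886 MPa

Spring index C = D/d = 105.0/8.6 = 12.2093
K_B = (4C+2)/(4C−3) = 50.837/45.837 = 1.1091
τ₀ = 8FD/(πd³) = 8·1900·105.0/(π·8.6³) = 1.596e+06/1998.2 = 798.71 MPa
τ_max = K·τ₀ = 1.1091 × 798.71 = 885.83 MPa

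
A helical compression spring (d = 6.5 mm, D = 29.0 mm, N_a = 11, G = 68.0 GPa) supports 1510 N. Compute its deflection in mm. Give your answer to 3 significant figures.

26.7 mm

k = Gd⁴/(8D³N_a) = (68.0×10³)(6.5⁴)/(8·29.0³·11) = 56.557 N/mm
δ = F/k = 1510 / 56.557 = 26.699 mm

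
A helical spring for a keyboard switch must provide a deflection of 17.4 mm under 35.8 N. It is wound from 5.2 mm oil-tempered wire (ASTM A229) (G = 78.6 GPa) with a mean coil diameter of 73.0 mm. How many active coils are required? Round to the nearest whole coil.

9

Required rate k = F/δ = 35.8/17.4 = 2.0575 N/mm
N_a = Gd⁴/(8D³k) = (78.6×10³ × 5.2⁴)/(8 × 73.0³ × 2.0575)
    = 5.74693e+07 / 6.40313e+06 = 8.975 → 9 coils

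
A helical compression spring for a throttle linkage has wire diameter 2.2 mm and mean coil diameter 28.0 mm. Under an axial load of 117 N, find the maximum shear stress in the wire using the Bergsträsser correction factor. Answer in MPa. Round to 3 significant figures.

Spring index C = D/d = 28.0/2.2 = 12.7273
K_B = (4C+2)/(4C−3) = 52.909/47.909 = 1.1044
τ₀ = 8FD/(πd³) = 8·117·28.0/(π·2.2³) = 26208/33.452 = 783.46 MPa
τ_max = K·τ₀ = 1.1044 × 783.46 = 865.22 MPa

865 MPa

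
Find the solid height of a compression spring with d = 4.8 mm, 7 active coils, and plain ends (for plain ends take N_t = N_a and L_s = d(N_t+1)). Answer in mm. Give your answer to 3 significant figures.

plain ends: N_t = N_a = 7
L_s = d·(N_t+1) = 4.8 × 8 = 38.4 mm

38.4 mm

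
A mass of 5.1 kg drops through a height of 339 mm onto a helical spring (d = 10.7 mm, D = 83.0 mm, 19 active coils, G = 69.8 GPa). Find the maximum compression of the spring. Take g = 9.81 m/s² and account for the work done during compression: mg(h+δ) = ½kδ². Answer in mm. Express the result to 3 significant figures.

61.7 mm

k = Gd⁴/(8D³N_a) = (69.8×10³)(10.7⁴)/(8·83.0³·19) = 10.527 N/mm
W = mg = 5.1 × 9.81 = 50.031 N
½kδ² − Wδ − Wh = 0 → δ = (W + √(W² + 2kWh))/k
δ = (50.031 + √(2503.1 + 357093))/10.527 = (50.031 + 599.66)/10.527 = 61.716 mm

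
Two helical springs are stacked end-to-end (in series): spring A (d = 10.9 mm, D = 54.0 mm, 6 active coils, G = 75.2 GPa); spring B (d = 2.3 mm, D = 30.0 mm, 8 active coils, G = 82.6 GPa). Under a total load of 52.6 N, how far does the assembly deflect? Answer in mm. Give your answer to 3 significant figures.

39.7 mm

k_A = Gd⁴/(8D³N_a) = (75.2×10³)(10.9⁴)/(8·54.0³·6) = 140.44 N/mm
k_B = Gd⁴/(8D³N_a) = (82.6×10³)(2.3⁴)/(8·30.0³·8) = 1.3377 N/mm
Series: 1/k_eq = 1/140.44 + 1/1.3377 = 0.75469; k_eq = 1.325 N/mm
δ = F/k_eq = 52.6/1.325 = 39.697 mm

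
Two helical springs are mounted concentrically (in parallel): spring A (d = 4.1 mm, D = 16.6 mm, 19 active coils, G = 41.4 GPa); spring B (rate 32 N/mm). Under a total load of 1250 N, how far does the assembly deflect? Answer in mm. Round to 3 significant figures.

25.6 mm

k_A = Gd⁴/(8D³N_a) = (41.4×10³)(4.1⁴)/(8·16.6³·19) = 16.825 N/mm
Parallel: k_eq = 16.825 + 32 = 48.825 N/mm
δ = F/k_eq = 1250/48.825 = 25.601 mm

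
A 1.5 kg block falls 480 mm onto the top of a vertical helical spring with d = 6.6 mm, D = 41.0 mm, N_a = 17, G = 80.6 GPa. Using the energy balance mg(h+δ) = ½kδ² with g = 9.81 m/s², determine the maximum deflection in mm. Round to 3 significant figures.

30.3 mm

k = Gd⁴/(8D³N_a) = (80.6×10³)(6.6⁴)/(8·41.0³·17) = 16.316 N/mm
W = mg = 1.5 × 9.81 = 14.715 N
½kδ² − Wδ − Wh = 0 → δ = (W + √(W² + 2kWh))/k
δ = (14.715 + √(216.53 + 230490))/16.316 = (14.715 + 480.32)/16.316 = 30.34 mm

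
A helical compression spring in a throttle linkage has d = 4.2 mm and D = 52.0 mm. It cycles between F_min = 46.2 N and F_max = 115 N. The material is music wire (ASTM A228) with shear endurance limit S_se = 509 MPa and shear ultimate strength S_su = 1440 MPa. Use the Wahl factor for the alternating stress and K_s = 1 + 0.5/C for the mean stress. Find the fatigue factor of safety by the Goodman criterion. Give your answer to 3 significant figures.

4.19

C = D/d = 52.0/4.2 = 12.3810; K_W = (4C−1)/(4C−4)+0.615/C = 1.1156; K_s = 1+0.5/C = 1.0404
F_a = (F_max−F_min)/2 = 34.4 N; F_m = (F_max+F_min)/2 = 80.6 N
τ_a = K_W·8F_aD/(πd³) = 1.1156 × 61.483 = 68.589 MPa
τ_m = K_s·8F_mD/(πd³) = 1.0404 × 144.06 = 149.87 MPa
Goodman: 1/n_f = τ_a/S_se + τ_m/S_su = 68.589/509 + 149.87/1440 = 0.13475 + 0.10408 = 0.23883
n_f = 1/0.23883 = 4.187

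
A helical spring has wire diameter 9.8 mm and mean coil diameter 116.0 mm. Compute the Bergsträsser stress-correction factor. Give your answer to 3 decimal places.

C = D/d = 116.0/9.8 = 11.8367
K_B = (4C+2)/(4C−3) = 49.347/44.347 = 1.1127

1.113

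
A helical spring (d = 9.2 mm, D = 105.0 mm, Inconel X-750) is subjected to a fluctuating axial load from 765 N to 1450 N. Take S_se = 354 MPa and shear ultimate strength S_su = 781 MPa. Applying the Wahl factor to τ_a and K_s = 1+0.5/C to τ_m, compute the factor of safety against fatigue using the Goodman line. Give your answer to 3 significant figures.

1.13

C = D/d = 105.0/9.2 = 11.4130; K_W = (4C−1)/(4C−4)+0.615/C = 1.1259; K_s = 1+0.5/C = 1.0438
F_a = (F_max−F_min)/2 = 342.5 N; F_m = (F_max+F_min)/2 = 1107.5 N
τ_a = K_W·8F_aD/(πd³) = 1.1259 × 117.61 = 132.41 MPa
τ_m = K_s·8F_mD/(πd³) = 1.0438 × 380.29 = 396.95 MPa
Goodman: 1/n_f = τ_a/S_se + τ_m/S_su = 132.41/354 + 396.95/781 = 0.37405 + 0.50825 = 0.8823
n_f = 1/0.8823 = 1.133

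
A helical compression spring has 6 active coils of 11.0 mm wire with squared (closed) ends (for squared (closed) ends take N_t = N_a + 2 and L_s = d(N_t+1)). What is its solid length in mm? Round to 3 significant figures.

99.0 mm

squared (closed) ends: N_t = N_a + 2 = 6 + 2 = 8
L_s = d·(N_t+1) = 11.0 × 9 = 99 mm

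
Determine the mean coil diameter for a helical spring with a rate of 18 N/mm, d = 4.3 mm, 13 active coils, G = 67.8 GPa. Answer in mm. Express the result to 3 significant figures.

D = (Gd⁴/(8N_a·k))^(1/3) = (67.8×10³·4.3⁴/(8·13·18))^(1/3)
  = (12382.2)^(1/3) = 23.1348 mm

23.1 mm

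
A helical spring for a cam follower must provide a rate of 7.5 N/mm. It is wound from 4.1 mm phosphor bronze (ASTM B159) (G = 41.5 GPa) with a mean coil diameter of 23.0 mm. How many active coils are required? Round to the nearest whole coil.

16

N_a = Gd⁴/(8D³k) = (41.5×10³ × 4.1⁴)/(8 × 23.0³ × 7.5)
    = 1.17269e+07 / 730020 = 16.06 → 16 coils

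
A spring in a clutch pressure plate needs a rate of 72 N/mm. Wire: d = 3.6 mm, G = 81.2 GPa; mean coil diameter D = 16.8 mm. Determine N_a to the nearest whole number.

N_a = Gd⁴/(8D³k) = (81.2×10³ × 3.6⁴)/(8 × 16.8³ × 72)
    = 1.36385e+07 / 2.73118e+06 = 4.994 → 5 coils

5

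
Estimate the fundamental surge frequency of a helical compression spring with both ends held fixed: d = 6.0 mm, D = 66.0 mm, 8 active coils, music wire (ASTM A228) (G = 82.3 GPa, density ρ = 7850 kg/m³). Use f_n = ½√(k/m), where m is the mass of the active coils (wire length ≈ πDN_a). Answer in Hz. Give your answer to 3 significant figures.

62.7 Hz

k = Gd⁴/(8D³N_a) = (82.3×10³)(6.0⁴)/(8·66.0³·8) = 5.7969 N/mm = 5796.9 N/m
Wire length L = πDN_a = π·66.0·8 = 1658.8 mm
m = ρ·(πd²/4)·L = 7850 × 28.274×10⁻⁶ m² × 1.6588 m = 0.36817 kg
f_n = ½√(k/m) = 0.5·√(5796.9/0.36817) = 0.5·√(15745) = 62.74 Hz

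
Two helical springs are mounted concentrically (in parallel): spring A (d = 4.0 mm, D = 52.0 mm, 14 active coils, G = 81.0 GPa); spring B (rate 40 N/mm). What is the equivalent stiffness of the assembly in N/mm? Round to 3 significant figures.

k_A = Gd⁴/(8D³N_a) = (81.0×10³)(4.0⁴)/(8·52.0³·14) = 1.3167 N/mm
Parallel: k_eq = 1.3167 + 40 = 41.317 N/mm

41.3 N/mm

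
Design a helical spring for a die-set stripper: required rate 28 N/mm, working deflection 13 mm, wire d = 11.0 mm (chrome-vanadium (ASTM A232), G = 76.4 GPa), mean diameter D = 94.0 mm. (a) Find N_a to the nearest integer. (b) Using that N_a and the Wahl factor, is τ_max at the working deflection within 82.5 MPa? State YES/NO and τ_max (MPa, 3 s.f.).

(a) 6 coils; (b) YES, τ_max = 76.8 MPa

N_a = Gd⁴/(8D³k) = (76.4×10³)(11.0⁴)/(8·94.0³·28) = 6.012 → N_a = 6
Actual rate k = Gd⁴/(8D³·6) = 28.057 N/mm
Working load F = kδ = 28.057·13 = 364.74 N
C = 94.0/11.0 = 8.5455; K_W = (4C−1)/(4C−4)+0.615/C = 1.1714
τ_max = K_W·8FD/(πd³) = 1.1714·65.595 = 76.836 MPa
τ_max ≤ 82.5 MPa → acceptable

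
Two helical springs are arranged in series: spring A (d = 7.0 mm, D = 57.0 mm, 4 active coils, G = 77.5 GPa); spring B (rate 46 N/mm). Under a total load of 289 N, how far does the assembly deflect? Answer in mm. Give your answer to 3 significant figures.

15.5 mm

k_A = Gd⁴/(8D³N_a) = (77.5×10³)(7.0⁴)/(8·57.0³·4) = 31.399 N/mm
Series: 1/k_eq = 1/31.399 + 1/46 = 0.053587; k_eq = 18.661 N/mm
δ = F/k_eq = 289/18.661 = 15.487 mm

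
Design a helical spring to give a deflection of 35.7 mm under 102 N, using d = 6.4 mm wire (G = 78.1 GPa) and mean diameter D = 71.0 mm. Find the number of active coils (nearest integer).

Required rate k = F/δ = 102/35.7 = 2.8571 N/mm
N_a = Gd⁴/(8D³k) = (78.1×10³ × 6.4⁴)/(8 × 71.0³ × 2.8571)
    = 1.3103e+08 / 8.18082e+06 = 16.02 → 16 coils

16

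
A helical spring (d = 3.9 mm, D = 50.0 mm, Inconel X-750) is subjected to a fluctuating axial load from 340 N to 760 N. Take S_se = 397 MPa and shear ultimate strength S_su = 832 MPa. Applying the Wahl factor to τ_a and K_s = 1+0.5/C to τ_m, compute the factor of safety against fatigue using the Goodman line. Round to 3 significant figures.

C = D/d = 50.0/3.9 = 12.8205; K_W = (4C−1)/(4C−4)+0.615/C = 1.1114; K_s = 1+0.5/C = 1.0390
F_a = (F_max−F_min)/2 = 210 N; F_m = (F_max+F_min)/2 = 550 N
τ_a = K_W·8F_aD/(πd³) = 1.1114 × 450.75 = 500.97 MPa
τ_m = K_s·8F_mD/(πd³) = 1.0390 × 1180.5 = 1226.6 MPa
Goodman: 1/n_f = τ_a/S_se + τ_m/S_su = 500.97/397 + 1226.6/832 = 1.26189 + 1.47425 = 2.7361
n_f = 1/2.7361 = 0.3655

0.365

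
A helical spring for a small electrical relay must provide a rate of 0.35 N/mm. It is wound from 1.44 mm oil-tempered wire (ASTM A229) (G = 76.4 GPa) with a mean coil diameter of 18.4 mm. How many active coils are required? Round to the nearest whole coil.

19

N_a = Gd⁴/(8D³k) = (76.4×10³ × 1.44⁴)/(8 × 18.4³ × 0.35)
    = 328506 / 17442.6 = 18.83 → 19 coils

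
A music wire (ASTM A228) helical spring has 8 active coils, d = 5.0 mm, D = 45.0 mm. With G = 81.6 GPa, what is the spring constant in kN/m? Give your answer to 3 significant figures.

8.74 kN/m

k = Gd⁴/(8D³N_a) = (81.6×10³ × 5.0⁴) / (8 × 45.0³ × 8)
  = 5.1e+07 / 5.832e+06 = 8.7449 N/mm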